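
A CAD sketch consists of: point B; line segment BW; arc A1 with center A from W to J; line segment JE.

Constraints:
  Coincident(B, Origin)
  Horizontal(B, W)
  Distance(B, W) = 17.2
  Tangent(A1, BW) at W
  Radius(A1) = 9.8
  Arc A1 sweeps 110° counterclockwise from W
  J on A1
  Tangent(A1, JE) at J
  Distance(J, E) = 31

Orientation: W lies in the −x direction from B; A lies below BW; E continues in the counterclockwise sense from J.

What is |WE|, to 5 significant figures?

42.305

B is at the origin; B and W share the same y with |BW| = 17.2 and W on the −x side, so W = (-17.200, 0.0000). A1 meets BW tangentially, so AW is at right angles to BW, so A = W + (0, -9.8) = (-17.200, -9.8000). On A1, W sits at bearing 90° from A; a 110° counterclockwise sweep puts J at bearing 200°, so J = A + 9.8·(cos 200°, sin 200°) = (-26.409, -13.152). A1 meets JE tangentially, so AJ is at right angles to JE, so JE runs along (−sin 200°, cos 200°); with |JE| = 31.0, E = (-15.806, -42.282). Then |WE| = |E − W| = 42.305.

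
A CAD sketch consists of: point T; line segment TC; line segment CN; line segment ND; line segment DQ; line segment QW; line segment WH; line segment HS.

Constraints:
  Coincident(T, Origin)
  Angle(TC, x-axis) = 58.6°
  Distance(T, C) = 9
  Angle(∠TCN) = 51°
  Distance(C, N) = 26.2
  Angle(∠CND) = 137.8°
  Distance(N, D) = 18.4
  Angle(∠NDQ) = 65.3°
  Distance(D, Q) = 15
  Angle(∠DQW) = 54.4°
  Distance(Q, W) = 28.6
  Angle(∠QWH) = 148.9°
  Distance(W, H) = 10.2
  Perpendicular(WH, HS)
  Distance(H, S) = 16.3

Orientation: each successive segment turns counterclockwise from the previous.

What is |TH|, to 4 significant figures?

41.32

T is at the origin; TC runs at 58.6° with length 9.0, so C = (4.689, 7.682). ∠TCN = 51.0° gives CN at -172.4° from the x-axis; with |CN| = 26.2, N = (-21.28, 4.217). ∠CND = 137.8° gives ND at -130.2° from the x-axis; with |ND| = 18.4, D = (-33.16, -9.837). ∠NDQ = 65.3° gives DQ at -15.50° from the x-axis; with |DQ| = 15.0, Q = (-18.70, -13.85). ∠DQW = 54.4° gives QW at 110.1° from the x-axis; with |QW| = 28.6, W = (-28.53, 13.01). ∠QWH = 148.9° gives WH at 141.2° from the x-axis; with |WH| = 10.2, H = (-36.48, 19.40). Then |TH| = |H − T| = 41.32.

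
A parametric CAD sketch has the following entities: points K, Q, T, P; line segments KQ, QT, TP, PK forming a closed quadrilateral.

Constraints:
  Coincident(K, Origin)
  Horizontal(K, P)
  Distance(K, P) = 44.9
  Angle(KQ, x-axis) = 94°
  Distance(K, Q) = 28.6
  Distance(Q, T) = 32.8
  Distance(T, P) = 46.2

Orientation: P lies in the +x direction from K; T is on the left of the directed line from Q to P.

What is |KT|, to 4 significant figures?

50.90

Checks: |QT| = 32.80 ✓; |TP| = 46.20 ✓.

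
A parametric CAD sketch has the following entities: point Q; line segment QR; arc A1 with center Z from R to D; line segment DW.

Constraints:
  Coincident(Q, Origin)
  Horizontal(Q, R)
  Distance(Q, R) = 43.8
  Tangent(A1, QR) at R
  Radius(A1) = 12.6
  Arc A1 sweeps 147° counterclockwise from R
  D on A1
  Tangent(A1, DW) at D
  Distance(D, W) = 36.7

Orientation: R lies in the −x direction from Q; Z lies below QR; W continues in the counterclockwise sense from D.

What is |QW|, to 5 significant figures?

47.516

On A1, R sits at bearing 90° from Z; a 147° counterclockwise sweep puts D at bearing 237°, so D = Z + 12.6·(cos 237°, sin 237°) = (-50.662, -23.167). The tangent condition forces ZD to be normal to DW, so DW runs along (−sin 237°, cos 237°); with |DW| = 36.7, W = (-19.883, -43.156). Then |QW| = |W − Q| = 47.516.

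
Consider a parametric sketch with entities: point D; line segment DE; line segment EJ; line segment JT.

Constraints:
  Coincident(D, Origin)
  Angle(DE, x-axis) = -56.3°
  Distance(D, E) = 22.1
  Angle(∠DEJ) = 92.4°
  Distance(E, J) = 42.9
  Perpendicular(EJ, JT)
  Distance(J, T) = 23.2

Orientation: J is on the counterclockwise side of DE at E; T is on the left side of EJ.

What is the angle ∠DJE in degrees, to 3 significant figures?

26.7°

D is at the origin; DE runs at -56.3° with length 22.1, so E = 22.1·(cos -56.3°, sin -56.3°) = (12.3, -18.4). ∠DEJ = 92.4°, so EJ runs at -56.3° + (180° − 92.4°) = 31.3° from the x-axis; with |EJ| = 42.9, J = E + 42.9·(cos 31.3°, sin 31.3°) = (48.9, 3.90). Then cos ∠DJE = JD·JE / (|JD||JE|), giving 26.7°.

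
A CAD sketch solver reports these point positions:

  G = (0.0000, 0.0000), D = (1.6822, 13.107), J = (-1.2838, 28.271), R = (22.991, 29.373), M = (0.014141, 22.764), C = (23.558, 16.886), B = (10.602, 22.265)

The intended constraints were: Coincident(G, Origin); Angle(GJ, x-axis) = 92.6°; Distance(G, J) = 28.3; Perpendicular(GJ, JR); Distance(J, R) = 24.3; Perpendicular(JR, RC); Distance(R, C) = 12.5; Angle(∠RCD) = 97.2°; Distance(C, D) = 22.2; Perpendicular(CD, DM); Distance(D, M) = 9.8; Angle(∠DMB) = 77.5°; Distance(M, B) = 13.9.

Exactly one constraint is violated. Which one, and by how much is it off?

Distance(M, B) = 13.9 — off by 3.30.

G = (0.00, 0.00) ✓; GJ at 92.60° ✓; |GJ| = 28.30 ✓; ∠(GJ, JR) = 90.00° ✓; |JR| = 24.30 ✓; ∠(JR, RC) = 90.00° ✓; |RC| = 12.50 ✓; ∠RCD = 97.20° ✓; |CD| = 22.20 ✓; ∠(CD, DM) = 90.00° ✓; |DM| = 9.800 ✓; ∠DMB = 77.50° ✓; |MB| = 10.60 ✗.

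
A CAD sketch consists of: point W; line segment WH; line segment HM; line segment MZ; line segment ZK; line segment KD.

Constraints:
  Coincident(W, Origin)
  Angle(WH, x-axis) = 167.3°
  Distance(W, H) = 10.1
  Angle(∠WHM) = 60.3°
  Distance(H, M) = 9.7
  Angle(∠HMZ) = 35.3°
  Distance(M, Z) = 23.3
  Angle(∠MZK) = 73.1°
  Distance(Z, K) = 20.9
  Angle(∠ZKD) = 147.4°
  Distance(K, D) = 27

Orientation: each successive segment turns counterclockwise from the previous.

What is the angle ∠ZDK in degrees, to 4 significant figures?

14.17°

W is at the origin; WH runs at 167.3° with length 10.1, so H = (-9.853, 2.220). ∠WHM = 60.3° gives HM at -73.00° from the x-axis; with |HM| = 9.7, M = (-7.017, -7.056). ∠HMZ = 35.3° gives MZ at 71.70° from the x-axis; with |MZ| = 23.3, Z = (0.2991, 15.07). ∠MZK = 73.1° gives ZK at 178.6° from the x-axis; with |ZK| = 20.9, K = (-20.59, 15.58). ∠ZKD = 147.4° gives KD at -148.8° from the x-axis; with |KD| = 27.0, D = (-43.69, 1.590). Then cos ∠ZDK = DZ·DK / (|DZ||DK|), giving 14.17°.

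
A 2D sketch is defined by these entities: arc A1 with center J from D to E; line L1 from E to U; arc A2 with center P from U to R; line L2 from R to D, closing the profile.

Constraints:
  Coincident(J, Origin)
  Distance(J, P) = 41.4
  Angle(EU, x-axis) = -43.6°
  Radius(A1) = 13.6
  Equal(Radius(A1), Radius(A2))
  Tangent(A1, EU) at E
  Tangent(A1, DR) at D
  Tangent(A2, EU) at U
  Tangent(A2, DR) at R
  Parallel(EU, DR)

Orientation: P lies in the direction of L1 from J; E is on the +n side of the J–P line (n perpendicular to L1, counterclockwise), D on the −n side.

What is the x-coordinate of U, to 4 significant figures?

39.36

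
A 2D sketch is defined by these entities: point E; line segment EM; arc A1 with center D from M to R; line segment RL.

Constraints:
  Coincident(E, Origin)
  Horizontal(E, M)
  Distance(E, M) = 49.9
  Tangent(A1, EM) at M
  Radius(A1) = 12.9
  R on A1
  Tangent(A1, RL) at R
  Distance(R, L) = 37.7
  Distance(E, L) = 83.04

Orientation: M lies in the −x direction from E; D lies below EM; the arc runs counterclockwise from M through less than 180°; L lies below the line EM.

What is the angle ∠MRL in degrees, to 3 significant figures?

138°

Checks: |DM| = 12.90 ✓; |DR| = 12.90 ✓; ∠(DR, RL) = 90.00° ✓; |RL| = 37.70 ✓; |EL| = 83.04 ✓.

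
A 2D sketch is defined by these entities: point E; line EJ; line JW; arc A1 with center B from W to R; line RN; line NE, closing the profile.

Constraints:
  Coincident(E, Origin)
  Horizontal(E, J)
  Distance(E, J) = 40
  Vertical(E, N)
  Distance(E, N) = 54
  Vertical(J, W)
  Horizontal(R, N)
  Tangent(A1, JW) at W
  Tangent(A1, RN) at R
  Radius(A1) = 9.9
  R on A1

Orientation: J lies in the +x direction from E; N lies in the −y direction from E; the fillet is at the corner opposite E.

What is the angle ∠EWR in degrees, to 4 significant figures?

92.79°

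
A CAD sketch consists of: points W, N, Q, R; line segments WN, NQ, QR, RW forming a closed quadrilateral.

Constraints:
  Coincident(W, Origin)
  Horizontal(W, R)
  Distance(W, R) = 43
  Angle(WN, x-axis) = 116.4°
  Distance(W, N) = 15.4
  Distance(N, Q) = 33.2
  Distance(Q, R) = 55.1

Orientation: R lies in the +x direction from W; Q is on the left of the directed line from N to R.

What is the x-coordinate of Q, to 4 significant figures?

8.705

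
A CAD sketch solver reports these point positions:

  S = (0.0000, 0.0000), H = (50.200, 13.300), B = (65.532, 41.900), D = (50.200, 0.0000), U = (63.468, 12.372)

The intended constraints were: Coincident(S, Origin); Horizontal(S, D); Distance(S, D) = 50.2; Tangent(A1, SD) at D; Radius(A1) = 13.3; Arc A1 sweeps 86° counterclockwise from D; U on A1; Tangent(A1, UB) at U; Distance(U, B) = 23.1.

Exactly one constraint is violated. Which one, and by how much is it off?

Distance(U, B) = 23.1 — off by 6.50.

S = (0.00, 0.00) ✓; S.y = 0.00, D.y = 0.00 ✓; |SD| = 50.20 ✓; ∠(HD, DS) = 90.00° ✓; |HD| = 13.30 ✓; bearing(H→U) − bearing(H→D) = 86.00° ✓; |HU| = 13.30 ✓; ∠(HU, UB) = 90.00° ✓; |UB| = 29.60 ✗.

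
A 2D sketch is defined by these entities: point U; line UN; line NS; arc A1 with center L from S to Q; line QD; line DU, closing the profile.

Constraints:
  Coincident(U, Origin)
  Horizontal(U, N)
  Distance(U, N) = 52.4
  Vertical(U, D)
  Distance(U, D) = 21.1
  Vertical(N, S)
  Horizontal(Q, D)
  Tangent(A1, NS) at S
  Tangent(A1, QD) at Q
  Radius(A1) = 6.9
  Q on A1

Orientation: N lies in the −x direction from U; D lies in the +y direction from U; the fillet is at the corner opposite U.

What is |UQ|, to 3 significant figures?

50.2

U is at the origin; U and N share the same y with |UN| = 52.4 and N on the −x side, so N = (-52.4, 0.00). UD is vertical with |UD| = 21.1 and D on the +y side, so D = (0.00, 21.1). The virtual corner opposite U is at (-52.4, 21.1). A1 meets NS tangentially, so LS is at right angles to NS and since A1 is tangent to QD there, LQ ⟂ QD, with radius 6.9, so the center L sits 6.9 in from both sides at L = (-45.5, 14.2). That places the tangent points at S = (-52.4, 14.2) on NS and Q = (-45.5, 21.1) on QD. Then |UQ| = |Q − U| = 50.2.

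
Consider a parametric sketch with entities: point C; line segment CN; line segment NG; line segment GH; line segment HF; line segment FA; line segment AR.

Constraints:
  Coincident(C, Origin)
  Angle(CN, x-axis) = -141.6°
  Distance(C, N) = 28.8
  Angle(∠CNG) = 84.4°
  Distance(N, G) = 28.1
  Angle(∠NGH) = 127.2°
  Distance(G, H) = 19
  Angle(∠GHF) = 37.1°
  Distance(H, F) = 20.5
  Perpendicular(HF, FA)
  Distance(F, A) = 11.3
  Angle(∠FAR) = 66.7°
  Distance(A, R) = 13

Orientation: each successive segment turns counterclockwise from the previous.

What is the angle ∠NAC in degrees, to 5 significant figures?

52.911°

C is at the origin; CN runs at -141.6° with length 28.8, so N = (-22.570, -17.889). ∠CNG = 84.4° gives NG at -46.000° from the x-axis; with |NG| = 28.1, G = (-3.0505, -38.103). ∠NGH = 127.2° gives GH at 6.8000° from the x-axis; with |GH| = 19.0, H = (15.816, -35.853). ∠GHF = 37.1° gives HF at 149.70° from the x-axis; with |HF| = 20.5, F = (-1.8837, -25.510). HF ⟂ FA, so FA runs at -120.30°; with |FA| = 11.3, A = (-7.5849, -35.266). Then cos ∠NAC = AN·AC / (|AN||AC|), giving 52.911°.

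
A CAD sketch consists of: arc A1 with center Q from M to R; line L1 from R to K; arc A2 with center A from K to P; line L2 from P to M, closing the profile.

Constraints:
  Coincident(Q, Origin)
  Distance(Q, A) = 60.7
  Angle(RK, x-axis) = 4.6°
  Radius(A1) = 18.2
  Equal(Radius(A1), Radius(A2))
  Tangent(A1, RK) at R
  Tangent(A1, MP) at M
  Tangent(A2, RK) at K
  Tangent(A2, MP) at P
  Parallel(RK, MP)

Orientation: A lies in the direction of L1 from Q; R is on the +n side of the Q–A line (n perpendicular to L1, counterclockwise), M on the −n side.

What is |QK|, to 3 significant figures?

63.4

Tangency of A1 to both parallel lines with radius 18.2 puts R and M at Q ± 18.2·n: R = (-1.46, 18.1), M = (1.46, -18.1). Equal radii place K and P the same way about A: K = A + 18.2·n = (59.0, 23.0), P = A − 18.2·n = (62.0, -13.3). Then |QK| = |K − Q| = 63.4.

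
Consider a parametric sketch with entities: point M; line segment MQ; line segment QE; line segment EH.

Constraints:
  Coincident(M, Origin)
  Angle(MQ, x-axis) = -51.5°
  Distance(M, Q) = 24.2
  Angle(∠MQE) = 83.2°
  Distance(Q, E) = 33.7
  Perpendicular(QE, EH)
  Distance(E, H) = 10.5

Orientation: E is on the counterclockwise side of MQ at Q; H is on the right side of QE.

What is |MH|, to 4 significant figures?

46.29

M is at the origin; MQ runs at -51.5° with length 24.2, so Q = 24.2·(cos -51.5°, sin -51.5°) = (15.06, -18.94). ∠MQE = 83.2°, so QE runs at -51.5° + (180° − 83.2°) = 45.30° from the x-axis; with |QE| = 33.7, E = Q + 33.7·(cos 45.30°, sin 45.30°) = (38.77, 5.015). QE is perpendicular to EH; with |EH| = 10.5 on the right of QE, H = E + 10.5·(0.7108, -0.7034) = (46.23, -2.371). Then |MH| = |H − M| = 46.29.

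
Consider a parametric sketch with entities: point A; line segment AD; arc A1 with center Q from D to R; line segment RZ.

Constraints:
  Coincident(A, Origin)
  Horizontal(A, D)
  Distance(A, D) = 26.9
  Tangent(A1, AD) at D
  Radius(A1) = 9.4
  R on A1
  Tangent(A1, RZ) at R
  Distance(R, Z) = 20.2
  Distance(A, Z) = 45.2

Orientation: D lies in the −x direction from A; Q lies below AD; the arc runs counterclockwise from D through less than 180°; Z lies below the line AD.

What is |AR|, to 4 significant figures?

37.78

Checks: |QD| = 9.400 ✓; |QR| = 9.400 ✓; ∠(QR, RZ) = 90.00° ✓; |RZ| = 20.20 ✓; |AZ| = 45.20 ✓.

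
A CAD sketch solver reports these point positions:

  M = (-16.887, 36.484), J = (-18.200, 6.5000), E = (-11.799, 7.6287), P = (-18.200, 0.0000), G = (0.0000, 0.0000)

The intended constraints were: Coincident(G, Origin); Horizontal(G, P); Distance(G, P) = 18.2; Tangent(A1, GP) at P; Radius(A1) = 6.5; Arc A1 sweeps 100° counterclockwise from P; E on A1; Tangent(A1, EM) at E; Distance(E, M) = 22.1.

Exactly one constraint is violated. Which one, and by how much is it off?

Distance(E, M) = 22.1 — off by 7.20.

G = (0.00, 0.00) ✓; G.y = 0.00, P.y = 0.00 ✓; |GP| = 18.20 ✓; ∠(JP, PG) = 90.00° ✓; |JP| = 6.500 ✓; bearing(J→E) − bearing(J→P) = 100.0° ✓; |JE| = 6.500 ✓; ∠(JE, EM) = 90.00° ✓; |EM| = 29.30 ✗.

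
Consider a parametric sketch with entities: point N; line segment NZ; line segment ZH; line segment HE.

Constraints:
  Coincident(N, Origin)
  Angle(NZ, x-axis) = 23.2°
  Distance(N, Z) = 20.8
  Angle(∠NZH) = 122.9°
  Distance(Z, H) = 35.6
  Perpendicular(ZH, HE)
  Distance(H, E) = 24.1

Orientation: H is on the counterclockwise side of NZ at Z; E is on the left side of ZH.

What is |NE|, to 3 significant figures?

47.4

∠NZH = 122.9°, so ZH runs at 23.2° + (180° − 122.9°) = 80.3° from the x-axis; with |ZH| = 35.6, H = Z + 35.6·(cos 80.3°, sin 80.3°) = (25.1, 43.3). ZH ⟂ HE; with |HE| = 24.1 on the left of ZH, E = H + 24.1·(-0.986, 0.168) = (1.36, 47.3). Then |NE| = |E − N| = 47.4.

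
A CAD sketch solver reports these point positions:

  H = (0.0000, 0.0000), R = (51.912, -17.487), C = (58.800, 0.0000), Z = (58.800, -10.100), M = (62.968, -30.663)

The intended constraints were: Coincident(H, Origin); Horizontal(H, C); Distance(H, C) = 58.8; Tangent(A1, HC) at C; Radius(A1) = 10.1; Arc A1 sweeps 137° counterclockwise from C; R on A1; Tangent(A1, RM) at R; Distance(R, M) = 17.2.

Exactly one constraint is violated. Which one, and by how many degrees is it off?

Tangent(A1, RM) at R — off by 7.00°.

H = (0.00, 0.00) ✓; H.y = 0.00, C.y = 0.00 ✓; |HC| = 58.80 ✓; ∠(ZC, CH) = 90.00° ✓; |ZC| = 10.10 ✓; bearing(Z→R) − bearing(Z→C) = 137.0° ✓; |ZR| = 10.10 ✓; ∠(ZR, RM) = 97.00° ✗; |RM| = 17.20 ✓.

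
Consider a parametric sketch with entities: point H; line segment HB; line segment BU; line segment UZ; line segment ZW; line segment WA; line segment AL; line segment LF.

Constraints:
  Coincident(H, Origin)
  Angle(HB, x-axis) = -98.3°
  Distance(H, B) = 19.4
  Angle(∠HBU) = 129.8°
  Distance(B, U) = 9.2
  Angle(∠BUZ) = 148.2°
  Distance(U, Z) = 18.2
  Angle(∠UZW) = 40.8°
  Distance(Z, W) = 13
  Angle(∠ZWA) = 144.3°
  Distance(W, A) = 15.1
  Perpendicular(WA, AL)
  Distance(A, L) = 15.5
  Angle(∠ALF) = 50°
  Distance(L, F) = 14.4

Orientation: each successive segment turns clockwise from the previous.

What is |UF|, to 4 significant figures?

4.585

H is at the origin; HB runs at -98.3° with length 19.4, so B = (-2.801, -19.20). ∠HBU = 129.8° gives BU at -148.5° from the x-axis; with |BU| = 9.2, U = (-10.64, -24.00). ∠BUZ = 148.2° gives UZ at 179.7° from the x-axis; with |UZ| = 18.2, Z = (-28.84, -23.91). ∠UZW = 40.8° gives ZW at 40.50° from the x-axis; with |ZW| = 13.0, W = (-18.96, -15.47). ∠ZWA = 144.3° gives WA at 4.800° from the x-axis; with |WA| = 15.1, A = (-3.912, -14.20). WA ⟂ AL, so AL runs at -85.20°; with |AL| = 15.5, L = (-2.615, -29.65). ∠ALF = 50.0° gives LF at 144.8° from the x-axis; with |LF| = 14.4, F = (-14.38, -21.35). Then |UF| = |F − U| = 4.585.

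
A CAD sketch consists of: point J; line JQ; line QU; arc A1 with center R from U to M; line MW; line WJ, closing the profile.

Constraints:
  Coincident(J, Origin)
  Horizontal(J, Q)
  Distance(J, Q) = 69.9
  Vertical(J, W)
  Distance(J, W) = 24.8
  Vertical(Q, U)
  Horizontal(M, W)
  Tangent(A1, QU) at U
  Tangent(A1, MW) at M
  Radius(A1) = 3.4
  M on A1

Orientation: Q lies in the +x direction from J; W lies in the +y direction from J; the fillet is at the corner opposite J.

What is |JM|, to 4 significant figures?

70.97

The virtual corner opposite J is at (69.90, 24.80). A1 meets QU tangentially, so RU is at right angles to QU and the tangent condition forces RM to be normal to MW, with radius 3.4, so the center R sits 3.4 in from both sides at R = (66.50, 21.40). That places the tangent points at U = (69.90, 21.40) on QU and M = (66.50, 24.80) on MW. Then |JM| = |M − J| = 70.97.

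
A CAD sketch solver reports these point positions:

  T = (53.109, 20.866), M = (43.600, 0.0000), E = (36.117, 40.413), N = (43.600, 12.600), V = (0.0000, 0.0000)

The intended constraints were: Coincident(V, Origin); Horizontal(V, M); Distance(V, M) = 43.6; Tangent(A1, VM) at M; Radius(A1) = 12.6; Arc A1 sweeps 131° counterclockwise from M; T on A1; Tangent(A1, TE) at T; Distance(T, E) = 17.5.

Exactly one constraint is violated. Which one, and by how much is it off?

Distance(T, E) = 17.5 — off by 8.40.

V = (0.00, 0.00) ✓; V.y = 0.00, M.y = 0.00 ✓; |VM| = 43.60 ✓; ∠(NM, MV) = 90.00° ✓; |NM| = 12.60 ✓; bearing(N→T) − bearing(N→M) = 131.0° ✓; |NT| = 12.60 ✓; ∠(NT, TE) = 90.00° ✓; |TE| = 25.90 ✗.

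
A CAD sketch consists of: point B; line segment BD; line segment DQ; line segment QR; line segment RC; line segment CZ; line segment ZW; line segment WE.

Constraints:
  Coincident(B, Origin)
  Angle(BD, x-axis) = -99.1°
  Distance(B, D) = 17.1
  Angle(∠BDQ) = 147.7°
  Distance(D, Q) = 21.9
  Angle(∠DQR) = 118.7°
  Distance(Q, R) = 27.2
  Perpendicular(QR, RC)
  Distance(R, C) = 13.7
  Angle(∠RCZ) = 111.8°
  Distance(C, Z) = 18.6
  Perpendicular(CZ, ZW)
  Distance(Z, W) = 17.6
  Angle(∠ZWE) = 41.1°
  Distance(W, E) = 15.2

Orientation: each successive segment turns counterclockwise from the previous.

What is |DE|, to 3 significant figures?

28.6

The perpendicularity gives ZW at right angles to CZ, so ZW runs at -117°; with |ZW| = 17.6, W = (9.71, -33.1). ∠ZWE = 41.1° gives WE at 21.6° from the x-axis; with |WE| = 15.2, E = (23.8, -27.5). Then |DE| = |E − D| = 28.6.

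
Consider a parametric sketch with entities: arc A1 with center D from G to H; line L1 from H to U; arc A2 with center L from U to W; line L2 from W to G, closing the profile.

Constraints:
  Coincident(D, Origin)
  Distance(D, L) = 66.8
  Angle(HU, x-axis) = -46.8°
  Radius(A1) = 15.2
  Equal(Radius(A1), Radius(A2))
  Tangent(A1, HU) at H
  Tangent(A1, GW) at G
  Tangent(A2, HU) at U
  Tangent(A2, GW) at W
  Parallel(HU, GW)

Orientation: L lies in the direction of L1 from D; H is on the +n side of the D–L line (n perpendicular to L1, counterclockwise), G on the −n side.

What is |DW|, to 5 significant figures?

68.508

Tangency of A1 to both parallel lines with radius 15.2 puts H and G at D ± 15.2·n: H = (11.080, 10.405), G = (-11.080, -10.405). Equal radii place U and W the same way about L: U = L + 15.2·n = (56.808, -38.290), W = L − 15.2·n = (34.647, -59.100). Then |DW| = |W − D| = 68.508.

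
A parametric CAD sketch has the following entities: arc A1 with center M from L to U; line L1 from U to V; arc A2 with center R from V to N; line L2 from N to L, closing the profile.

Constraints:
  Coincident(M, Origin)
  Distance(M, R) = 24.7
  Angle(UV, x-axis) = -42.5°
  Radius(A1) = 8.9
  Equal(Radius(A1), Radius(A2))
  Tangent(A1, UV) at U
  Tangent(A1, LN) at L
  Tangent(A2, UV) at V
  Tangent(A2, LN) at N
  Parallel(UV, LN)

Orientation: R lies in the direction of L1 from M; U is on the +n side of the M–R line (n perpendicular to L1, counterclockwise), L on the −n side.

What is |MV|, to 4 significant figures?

26.25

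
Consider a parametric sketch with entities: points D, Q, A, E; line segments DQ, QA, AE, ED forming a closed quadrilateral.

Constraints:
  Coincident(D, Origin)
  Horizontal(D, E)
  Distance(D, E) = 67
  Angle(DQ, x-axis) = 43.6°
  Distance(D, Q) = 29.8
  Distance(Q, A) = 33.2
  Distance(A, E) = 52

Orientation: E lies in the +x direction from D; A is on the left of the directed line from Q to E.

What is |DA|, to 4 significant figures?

62.90

D is at the origin; DE is horizontal with |DE| = 67.0 and E in +x, so E = (67.0, 0). DQ runs at 43.6° with |DQ| = 29.8, so Q = (21.58, 20.55). A is determined by |QA| = 33.2 and |AE| = 52.0 together: it lies at the intersection of circle(Q, 33.2) and circle(E, 52.0). With |QE| = 49.85, the foot of the radical line on QE is 8.861 from Q and the perpendicular offset is √(33.2² − 8.861²) = 32.00. Taking the left-of-QE solution: A = (42.84, 46.05).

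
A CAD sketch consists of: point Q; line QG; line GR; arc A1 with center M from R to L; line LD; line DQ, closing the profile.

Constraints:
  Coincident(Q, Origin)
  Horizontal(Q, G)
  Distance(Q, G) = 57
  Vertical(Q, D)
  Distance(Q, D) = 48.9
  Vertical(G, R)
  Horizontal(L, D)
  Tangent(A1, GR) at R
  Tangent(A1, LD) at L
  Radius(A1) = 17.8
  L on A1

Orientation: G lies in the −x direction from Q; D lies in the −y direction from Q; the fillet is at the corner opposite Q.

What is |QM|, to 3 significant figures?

50.0

Q is at the origin; QG is horizontal with |QG| = 57.0 and G on the −x side, so G = (-57.0, 0.00). Q and D share the same x with |QD| = 48.9 and D on the −y side, so D = (0.00, -48.9). The virtual corner opposite Q is at (-57.0, -48.9). A1 meets GR tangentially, so MR is at right angles to GR and A1 meets LD tangentially, so ML is at right angles to LD, with radius 17.8, so the center M sits 17.8 in from both sides at M = (-39.2, -31.1). Then |QM| = |M − Q| = 50.0.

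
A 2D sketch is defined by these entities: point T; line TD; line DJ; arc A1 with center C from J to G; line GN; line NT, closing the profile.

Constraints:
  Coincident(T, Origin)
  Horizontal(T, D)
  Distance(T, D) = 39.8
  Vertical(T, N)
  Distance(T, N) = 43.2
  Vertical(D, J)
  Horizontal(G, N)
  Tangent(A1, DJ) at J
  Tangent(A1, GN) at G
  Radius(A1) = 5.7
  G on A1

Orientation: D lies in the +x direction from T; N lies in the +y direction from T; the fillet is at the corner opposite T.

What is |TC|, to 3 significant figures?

50.7

T is at the origin; T and D share the same y with |TD| = 39.8 and D on the +x side, so D = (39.8, 0.00). TN is vertical with |TN| = 43.2 and N on the +y side, so N = (0.00, 43.2). The virtual corner opposite T is at (39.8, 43.2). A1 meets DJ tangentially, so CJ is at right angles to DJ and the tangent condition forces CG to be normal to GN, with radius 5.7, so the center C sits 5.7 in from both sides at C = (34.1, 37.5). Then |TC| = |C − T| = 50.7.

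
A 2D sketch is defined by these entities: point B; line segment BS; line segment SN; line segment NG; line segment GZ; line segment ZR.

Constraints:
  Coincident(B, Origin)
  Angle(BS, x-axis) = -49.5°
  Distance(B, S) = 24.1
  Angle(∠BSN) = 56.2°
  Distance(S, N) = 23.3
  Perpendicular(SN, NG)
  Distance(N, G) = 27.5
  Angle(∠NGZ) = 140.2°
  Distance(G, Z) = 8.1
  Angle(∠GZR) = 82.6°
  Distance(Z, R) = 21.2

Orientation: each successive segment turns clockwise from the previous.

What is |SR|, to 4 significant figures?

18.54

B is at the origin; BS runs at -49.5° with length 24.1, so S = (15.65, -18.33). ∠BSN = 56.2° gives SN at -173.3° from the x-axis; with |SN| = 23.3, N = (-7.489, -21.04). The perpendicularity gives NG at right angles to SN, so NG runs at 96.70°; with |NG| = 27.5, G = (-10.70, 6.268). ∠NGZ = 140.2° gives GZ at 56.90° from the x-axis; with |GZ| = 8.1, Z = (-6.274, 13.05). ∠GZR = 82.6° gives ZR at -40.50° from the x-axis; with |ZR| = 21.2, R = (9.846, -0.7148). Then |SR| = |R − S| = 18.54.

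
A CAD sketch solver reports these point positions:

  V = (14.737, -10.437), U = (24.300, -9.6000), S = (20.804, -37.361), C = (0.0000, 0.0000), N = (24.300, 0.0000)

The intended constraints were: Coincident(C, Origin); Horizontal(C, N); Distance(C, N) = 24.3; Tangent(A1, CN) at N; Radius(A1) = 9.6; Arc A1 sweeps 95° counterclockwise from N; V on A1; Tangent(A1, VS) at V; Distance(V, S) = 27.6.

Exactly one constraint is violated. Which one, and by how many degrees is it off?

Tangent(A1, VS) at V — off by 7.70°.

C = (0.00, 0.00) ✓; C.y = 0.00, N.y = 0.00 ✓; |CN| = 24.30 ✓; ∠(UN, NC) = 90.00° ✓; |UN| = 9.600 ✓; bearing(U→V) − bearing(U→N) = 95.00° ✓; |UV| = 9.600 ✓; ∠(UV, VS) = 82.30° ✗; |VS| = 27.60 ✓.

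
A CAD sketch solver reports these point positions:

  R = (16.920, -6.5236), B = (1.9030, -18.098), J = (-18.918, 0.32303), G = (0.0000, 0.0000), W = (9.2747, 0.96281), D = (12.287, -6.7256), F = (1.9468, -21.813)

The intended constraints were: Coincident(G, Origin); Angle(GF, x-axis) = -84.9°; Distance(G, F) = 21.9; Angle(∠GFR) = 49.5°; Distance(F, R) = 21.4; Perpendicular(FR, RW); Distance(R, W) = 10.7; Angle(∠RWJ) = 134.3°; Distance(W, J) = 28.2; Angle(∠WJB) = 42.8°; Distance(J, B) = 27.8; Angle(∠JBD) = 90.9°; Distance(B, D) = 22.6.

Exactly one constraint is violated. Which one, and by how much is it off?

Distance(B, D) = 22.6 — off by 7.20.

G = (0.00, 0.00) ✓; GF at -84.90° ✓; |GF| = 21.90 ✓; ∠GFR = 49.50° ✓; |FR| = 21.40 ✓; ∠(FR, RW) = 90.00° ✓; |RW| = 10.70 ✓; ∠RWJ = 134.3° ✓; |WJ| = 28.20 ✓; ∠WJB = 42.80° ✓; |JB| = 27.80 ✓; ∠JBD = 90.90° ✓; |BD| = 15.40 ✗.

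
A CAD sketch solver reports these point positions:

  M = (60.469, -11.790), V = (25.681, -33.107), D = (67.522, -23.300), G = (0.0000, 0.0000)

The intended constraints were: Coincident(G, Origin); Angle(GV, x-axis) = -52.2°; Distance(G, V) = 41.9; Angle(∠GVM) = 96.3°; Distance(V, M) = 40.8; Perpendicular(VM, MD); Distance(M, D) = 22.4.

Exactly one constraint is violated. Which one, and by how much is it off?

Distance(M, D) = 22.4 — off by 8.90.

G = (0.00, 0.00) ✓; GV at -52.20° ✓; |GV| = 41.90 ✓; ∠GVM = 96.30° ✓; |VM| = 40.80 ✓; ∠(VM, MD) = 90.00° ✓; |MD| = 13.50 ✗.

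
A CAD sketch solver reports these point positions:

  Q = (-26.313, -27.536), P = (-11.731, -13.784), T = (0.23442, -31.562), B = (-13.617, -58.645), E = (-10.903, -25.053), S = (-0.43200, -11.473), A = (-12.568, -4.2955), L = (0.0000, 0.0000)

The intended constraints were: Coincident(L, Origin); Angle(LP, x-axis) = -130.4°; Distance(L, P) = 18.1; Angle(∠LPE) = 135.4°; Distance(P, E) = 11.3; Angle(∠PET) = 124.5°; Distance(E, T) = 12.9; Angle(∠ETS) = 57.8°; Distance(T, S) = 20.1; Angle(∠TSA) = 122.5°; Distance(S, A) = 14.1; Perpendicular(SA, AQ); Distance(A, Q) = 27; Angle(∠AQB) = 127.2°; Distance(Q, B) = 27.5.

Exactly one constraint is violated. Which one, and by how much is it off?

Distance(Q, B) = 27.5 — off by 6.10.

L = (0.00, 0.00) ✓; LP at -130.4° ✓; |LP| = 18.10 ✓; ∠LPE = 135.4° ✓; |PE| = 11.30 ✓; ∠PET = 124.5° ✓; |ET| = 12.90 ✓; ∠ETS = 57.80° ✓; |TS| = 20.10 ✓; ∠TSA = 122.5° ✓; |SA| = 14.10 ✓; ∠(SA, AQ) = 90.00° ✓; |AQ| = 27.00 ✓; ∠AQB = 127.2° ✓; |QB| = 33.60 ✗.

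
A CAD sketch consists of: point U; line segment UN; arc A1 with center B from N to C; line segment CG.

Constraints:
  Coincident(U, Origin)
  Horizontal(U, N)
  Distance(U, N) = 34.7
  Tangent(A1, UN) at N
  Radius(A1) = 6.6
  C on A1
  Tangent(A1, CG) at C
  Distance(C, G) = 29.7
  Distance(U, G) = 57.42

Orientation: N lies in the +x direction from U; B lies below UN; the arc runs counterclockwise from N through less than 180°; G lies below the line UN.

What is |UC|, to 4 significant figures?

30.92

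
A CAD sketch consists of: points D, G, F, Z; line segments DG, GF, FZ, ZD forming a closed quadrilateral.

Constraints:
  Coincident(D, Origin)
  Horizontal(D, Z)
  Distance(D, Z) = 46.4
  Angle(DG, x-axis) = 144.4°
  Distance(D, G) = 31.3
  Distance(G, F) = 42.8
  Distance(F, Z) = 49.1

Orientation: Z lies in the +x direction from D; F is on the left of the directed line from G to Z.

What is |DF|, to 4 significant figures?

38.68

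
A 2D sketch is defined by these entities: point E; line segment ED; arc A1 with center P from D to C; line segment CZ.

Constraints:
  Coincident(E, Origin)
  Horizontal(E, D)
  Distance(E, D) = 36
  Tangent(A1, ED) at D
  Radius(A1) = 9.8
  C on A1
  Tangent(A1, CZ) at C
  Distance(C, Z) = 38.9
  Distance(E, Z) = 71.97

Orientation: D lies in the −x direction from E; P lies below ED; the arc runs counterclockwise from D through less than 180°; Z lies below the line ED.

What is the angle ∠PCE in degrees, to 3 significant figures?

26.0°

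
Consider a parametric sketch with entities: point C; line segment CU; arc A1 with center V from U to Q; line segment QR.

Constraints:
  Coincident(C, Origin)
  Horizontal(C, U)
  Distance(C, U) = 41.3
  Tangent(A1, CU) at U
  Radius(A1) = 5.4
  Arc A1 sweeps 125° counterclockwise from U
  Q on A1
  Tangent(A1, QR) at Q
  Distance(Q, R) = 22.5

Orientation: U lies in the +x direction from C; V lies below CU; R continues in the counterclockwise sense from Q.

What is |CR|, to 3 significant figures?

56.6

On A1, U sits at bearing 90° from V; a 125° counterclockwise sweep puts Q at bearing 215°, so Q = V + 5.4·(cos 215°, sin 215°) = (36.9, -8.50). Tangency of A1 to QR means the radius VQ is perpendicular to QR, so QR runs along (−sin 215°, cos 215°); with |QR| = 22.5, R = (49.8, -26.9). Then |CR| = |R − C| = 56.6.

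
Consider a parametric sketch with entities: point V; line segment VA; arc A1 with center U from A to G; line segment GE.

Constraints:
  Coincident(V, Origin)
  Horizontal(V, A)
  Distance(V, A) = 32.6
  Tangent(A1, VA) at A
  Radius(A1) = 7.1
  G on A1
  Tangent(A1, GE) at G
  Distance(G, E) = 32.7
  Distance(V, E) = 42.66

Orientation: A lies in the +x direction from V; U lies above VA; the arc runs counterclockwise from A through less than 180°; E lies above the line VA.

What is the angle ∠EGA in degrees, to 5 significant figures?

117.40°

V is at the origin; VA is horizontal with |VA| = 32.6 and A on the +x side, so A = (32.600, 0.0000). Tangency of A1 to VA means the radius UA is perpendicular to VA, so U = A + (0, 7.1) = (32.600, 7.1000). Since UG ⟂ GE (tangency), |UE| = √(7.1² + 32.7²) = 33.462 regardless of where G sits on A1. So E lies on both circle(V, 42.66) and circle(U, 33.462); the above-VA intersection is E = (19.555, 37.914). G is the foot of the tangent from E: G = (38.402, 11.192).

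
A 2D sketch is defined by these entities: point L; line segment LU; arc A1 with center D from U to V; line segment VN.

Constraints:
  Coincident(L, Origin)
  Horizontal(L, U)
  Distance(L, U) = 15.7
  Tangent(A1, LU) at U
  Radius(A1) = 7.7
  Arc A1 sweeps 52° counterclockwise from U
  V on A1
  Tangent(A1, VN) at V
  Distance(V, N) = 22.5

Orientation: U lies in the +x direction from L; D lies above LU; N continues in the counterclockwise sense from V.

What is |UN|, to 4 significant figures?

28.72

L is at the origin; L and U share the same y with |LU| = 15.7 and U on the +x side, so U = (15.70, 0.000). The tangent condition forces DU to be normal to LU, so D = U + (0, 7.7) = (15.70, 7.700). On A1, U sits at bearing -90° from D; a 52° counterclockwise sweep puts V at bearing -38°, so V = D + 7.7·(cos -38°, sin -38°) = (21.77, 2.959). Tangency of A1 to VN means the radius DV is perpendicular to VN, so VN runs along (−sin -38°, cos -38°); with |VN| = 22.5, N = (35.62, 20.69). Then |UN| = |N − U| = 28.72.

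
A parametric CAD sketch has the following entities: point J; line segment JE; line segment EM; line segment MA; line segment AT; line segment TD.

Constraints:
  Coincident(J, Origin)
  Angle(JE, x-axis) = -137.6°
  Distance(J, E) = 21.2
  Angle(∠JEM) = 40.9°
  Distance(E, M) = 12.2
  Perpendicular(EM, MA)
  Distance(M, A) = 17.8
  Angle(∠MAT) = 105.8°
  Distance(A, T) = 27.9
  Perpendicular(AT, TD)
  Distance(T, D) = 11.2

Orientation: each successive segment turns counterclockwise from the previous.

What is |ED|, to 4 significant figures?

22.95

J is at the origin; JE runs at -137.6° with length 21.2, so E = (-15.66, -14.30). ∠JEM = 40.9° gives EM at 1.500° from the x-axis; with |EM| = 12.2, M = (-3.459, -13.98). The perpendicularity gives MA at right angles to EM, so MA runs at 91.50°; with |MA| = 17.8, A = (-3.925, 3.818). ∠MAT = 105.8° gives AT at 165.7° from the x-axis; with |AT| = 27.9, T = (-30.96, 10.71). The perpendicularity gives TD at right angles to AT, so TD runs at -104.3°; with |TD| = 11.2, D = (-33.73, -0.1437). Then |ED| = |D − E| = 22.95.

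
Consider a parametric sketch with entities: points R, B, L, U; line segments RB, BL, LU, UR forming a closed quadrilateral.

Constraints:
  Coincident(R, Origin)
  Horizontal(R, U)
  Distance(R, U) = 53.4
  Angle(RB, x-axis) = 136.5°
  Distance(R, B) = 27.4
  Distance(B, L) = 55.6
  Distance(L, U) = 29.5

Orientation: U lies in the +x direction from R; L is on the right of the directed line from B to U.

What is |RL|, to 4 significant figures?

28.99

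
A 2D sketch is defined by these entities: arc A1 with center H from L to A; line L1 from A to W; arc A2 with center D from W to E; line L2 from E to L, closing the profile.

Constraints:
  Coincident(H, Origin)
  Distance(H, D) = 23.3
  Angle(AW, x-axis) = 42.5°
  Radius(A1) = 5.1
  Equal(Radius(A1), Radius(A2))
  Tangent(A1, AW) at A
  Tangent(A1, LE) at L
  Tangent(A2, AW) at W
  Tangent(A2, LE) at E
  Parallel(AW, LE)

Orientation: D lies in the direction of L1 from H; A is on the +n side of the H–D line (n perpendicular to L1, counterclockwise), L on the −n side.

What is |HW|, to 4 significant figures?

23.85

The slot axis is L1's direction at 42.5°, so u = (cos 42.5°, sin 42.5°) = (0.7373, 0.6756) and n = (−sin 42.5°, cos 42.5°) = (-0.6756, 0.7373). H is at the origin and D lies 23.3 along u from H, so D = 23.3·u = (17.18, 15.74). Tangency of A1 to both parallel lines with radius 5.1 puts A and L at H ± 5.1·n: A = (-3.446, 3.760), L = (3.446, -3.760). Equal radii place W and E the same way about D: W = D + 5.1·n = (13.73, 19.50), E = D − 5.1·n = (20.62, 11.98). Then |HW| = |W − H| = 23.85.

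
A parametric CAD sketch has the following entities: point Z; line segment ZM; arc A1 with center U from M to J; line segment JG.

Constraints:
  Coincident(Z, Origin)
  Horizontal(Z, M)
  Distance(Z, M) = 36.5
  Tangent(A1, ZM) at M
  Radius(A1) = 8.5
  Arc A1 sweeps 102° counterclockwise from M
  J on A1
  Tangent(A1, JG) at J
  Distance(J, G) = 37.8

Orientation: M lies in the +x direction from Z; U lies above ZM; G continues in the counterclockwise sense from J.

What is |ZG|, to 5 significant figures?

59.978

Z is at the origin; Z and M share the same y with |ZM| = 36.5 and M on the +x side, so M = (36.500, 0.0000). Since A1 is tangent to ZM there, UM ⟂ ZM, so U = M + (0, 8.5) = (36.500, 8.5000). On A1, M sits at bearing -90° from U; a 102° counterclockwise sweep puts J at bearing 12°, so J = U + 8.5·(cos 12°, sin 12°) = (44.814, 10.267). The tangent condition forces UJ to be normal to JG, so JG runs along (−sin 12°, cos 12°); with |JG| = 37.8, G = (36.955, 47.241). Then |ZG| = |G − Z| = 59.978.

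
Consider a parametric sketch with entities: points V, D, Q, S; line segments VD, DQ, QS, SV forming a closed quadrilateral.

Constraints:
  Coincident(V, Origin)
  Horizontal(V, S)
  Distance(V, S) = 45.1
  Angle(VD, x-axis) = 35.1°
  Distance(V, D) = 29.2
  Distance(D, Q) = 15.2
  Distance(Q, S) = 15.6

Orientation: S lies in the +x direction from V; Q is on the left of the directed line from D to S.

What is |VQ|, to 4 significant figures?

41.44

V is at the origin; V and S share the same y with |VS| = 45.1 and S in +x, so S = (45.1, 0). VD runs at 35.1° with |VD| = 29.2, so D = (23.89, 16.79). Q is determined by |DQ| = 15.2 and |QS| = 15.6 together: it lies at the intersection of circle(D, 15.2) and circle(S, 15.6). With |DS| = 27.05, the foot of the radical line on DS is 13.30 from D and the perpendicular offset is √(15.2² − 13.30²) = 7.362. Taking the left-of-DS solution: Q = (38.89, 14.31).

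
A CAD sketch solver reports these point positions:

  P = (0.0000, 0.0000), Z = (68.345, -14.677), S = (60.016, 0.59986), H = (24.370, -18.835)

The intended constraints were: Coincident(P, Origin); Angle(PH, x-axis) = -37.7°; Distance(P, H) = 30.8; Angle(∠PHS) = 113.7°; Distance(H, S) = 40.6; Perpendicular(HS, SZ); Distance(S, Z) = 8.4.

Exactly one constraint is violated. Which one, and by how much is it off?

Distance(S, Z) = 8.4 — off by 9.00.

P = (0.00, 0.00) ✓; PH at -37.70° ✓; |PH| = 30.80 ✓; ∠PHS = 113.7° ✓; |HS| = 40.60 ✓; ∠(HS, SZ) = 90.00° ✓; |SZ| = 17.40 ✗.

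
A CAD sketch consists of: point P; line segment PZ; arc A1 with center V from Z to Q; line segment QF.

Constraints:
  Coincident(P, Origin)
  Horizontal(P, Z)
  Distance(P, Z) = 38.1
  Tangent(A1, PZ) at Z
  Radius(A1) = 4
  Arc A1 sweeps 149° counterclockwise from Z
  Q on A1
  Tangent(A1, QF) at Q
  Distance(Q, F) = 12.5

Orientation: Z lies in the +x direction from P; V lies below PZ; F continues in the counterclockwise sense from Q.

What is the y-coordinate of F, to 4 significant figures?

-13.87

On A1, Z sits at bearing 90° from V; a 149° counterclockwise sweep puts Q at bearing 239°, so Q = V + 4.0·(cos 239°, sin 239°) = (36.04, -7.429). A1 meets QF tangentially, so VQ is at right angles to QF, so QF runs along (−sin 239°, cos 239°); with |QF| = 12.5, F = (46.75, -13.87). So F.y = -13.87.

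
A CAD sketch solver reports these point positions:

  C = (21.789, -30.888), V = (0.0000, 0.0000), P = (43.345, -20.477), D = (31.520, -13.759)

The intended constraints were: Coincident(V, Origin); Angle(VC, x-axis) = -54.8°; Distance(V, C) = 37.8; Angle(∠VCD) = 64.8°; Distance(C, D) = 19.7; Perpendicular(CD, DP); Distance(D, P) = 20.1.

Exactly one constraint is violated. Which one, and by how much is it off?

Distance(D, P) = 20.1 — off by 6.50.

V = (0.00, 0.00) ✓; VC at -54.80° ✓; |VC| = 37.80 ✓; ∠VCD = 64.80° ✓; |CD| = 19.70 ✓; ∠(CD, DP) = 90.00° ✓; |DP| = 13.60 ✗.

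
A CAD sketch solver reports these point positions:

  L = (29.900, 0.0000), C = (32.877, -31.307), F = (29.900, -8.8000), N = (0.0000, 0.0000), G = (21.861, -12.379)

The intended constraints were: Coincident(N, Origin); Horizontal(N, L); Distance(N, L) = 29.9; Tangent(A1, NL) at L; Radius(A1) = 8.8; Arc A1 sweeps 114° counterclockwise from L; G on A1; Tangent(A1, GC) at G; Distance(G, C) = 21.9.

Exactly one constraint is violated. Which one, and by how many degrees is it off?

Tangent(A1, GC) at G — off by 6.20°.

N = (0.00, 0.00) ✓; N.y = 0.00, L.y = 0.00 ✓; |NL| = 29.90 ✓; ∠(FL, LN) = 90.00° ✓; |FL| = 8.800 ✓; bearing(F→G) − bearing(F→L) = 114.0° ✓; |FG| = 8.800 ✓; ∠(FG, GC) = 83.80° ✗; |GC| = 21.90 ✓.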